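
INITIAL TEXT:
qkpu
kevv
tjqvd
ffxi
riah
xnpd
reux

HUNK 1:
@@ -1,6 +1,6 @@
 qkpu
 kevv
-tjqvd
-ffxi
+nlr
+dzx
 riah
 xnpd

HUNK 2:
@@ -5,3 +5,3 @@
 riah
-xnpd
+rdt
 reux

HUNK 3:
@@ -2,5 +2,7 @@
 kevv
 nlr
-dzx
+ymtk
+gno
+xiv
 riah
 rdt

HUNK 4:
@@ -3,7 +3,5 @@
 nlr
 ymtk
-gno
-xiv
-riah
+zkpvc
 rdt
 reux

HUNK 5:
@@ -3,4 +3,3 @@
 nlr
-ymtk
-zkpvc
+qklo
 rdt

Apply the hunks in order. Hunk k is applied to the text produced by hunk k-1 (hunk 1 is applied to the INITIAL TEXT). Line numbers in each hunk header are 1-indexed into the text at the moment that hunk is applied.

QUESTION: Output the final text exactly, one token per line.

Hunk 1: at line 1 remove [tjqvd,ffxi] add [nlr,dzx] -> 7 lines: qkpu kevv nlr dzx riah xnpd reux
Hunk 2: at line 5 remove [xnpd] add [rdt] -> 7 lines: qkpu kevv nlr dzx riah rdt reux
Hunk 3: at line 2 remove [dzx] add [ymtk,gno,xiv] -> 9 lines: qkpu kevv nlr ymtk gno xiv riah rdt reux
Hunk 4: at line 3 remove [gno,xiv,riah] add [zkpvc] -> 7 lines: qkpu kevv nlr ymtk zkpvc rdt reux
Hunk 5: at line 3 remove [ymtk,zkpvc] add [qklo] -> 6 lines: qkpu kevv nlr qklo rdt reux

Answer: qkpu
kevv
nlr
qklo
rdt
reux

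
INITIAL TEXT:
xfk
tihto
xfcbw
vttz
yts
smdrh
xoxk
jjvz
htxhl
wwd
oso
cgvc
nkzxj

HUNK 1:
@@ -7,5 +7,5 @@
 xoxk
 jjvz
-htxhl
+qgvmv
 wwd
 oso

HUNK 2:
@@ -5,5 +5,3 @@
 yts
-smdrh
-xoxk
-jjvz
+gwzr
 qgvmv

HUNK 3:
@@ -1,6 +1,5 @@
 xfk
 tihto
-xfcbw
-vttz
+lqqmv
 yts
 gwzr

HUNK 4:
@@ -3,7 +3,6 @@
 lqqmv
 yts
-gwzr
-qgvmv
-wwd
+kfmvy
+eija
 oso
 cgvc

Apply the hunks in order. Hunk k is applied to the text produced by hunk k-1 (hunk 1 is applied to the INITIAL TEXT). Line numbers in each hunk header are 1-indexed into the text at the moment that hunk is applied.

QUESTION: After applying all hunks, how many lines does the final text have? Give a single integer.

Answer: 9

Derivation:
Hunk 1: at line 7 remove [htxhl] add [qgvmv] -> 13 lines: xfk tihto xfcbw vttz yts smdrh xoxk jjvz qgvmv wwd oso cgvc nkzxj
Hunk 2: at line 5 remove [smdrh,xoxk,jjvz] add [gwzr] -> 11 lines: xfk tihto xfcbw vttz yts gwzr qgvmv wwd oso cgvc nkzxj
Hunk 3: at line 1 remove [xfcbw,vttz] add [lqqmv] -> 10 lines: xfk tihto lqqmv yts gwzr qgvmv wwd oso cgvc nkzxj
Hunk 4: at line 3 remove [gwzr,qgvmv,wwd] add [kfmvy,eija] -> 9 lines: xfk tihto lqqmv yts kfmvy eija oso cgvc nkzxj
Final line count: 9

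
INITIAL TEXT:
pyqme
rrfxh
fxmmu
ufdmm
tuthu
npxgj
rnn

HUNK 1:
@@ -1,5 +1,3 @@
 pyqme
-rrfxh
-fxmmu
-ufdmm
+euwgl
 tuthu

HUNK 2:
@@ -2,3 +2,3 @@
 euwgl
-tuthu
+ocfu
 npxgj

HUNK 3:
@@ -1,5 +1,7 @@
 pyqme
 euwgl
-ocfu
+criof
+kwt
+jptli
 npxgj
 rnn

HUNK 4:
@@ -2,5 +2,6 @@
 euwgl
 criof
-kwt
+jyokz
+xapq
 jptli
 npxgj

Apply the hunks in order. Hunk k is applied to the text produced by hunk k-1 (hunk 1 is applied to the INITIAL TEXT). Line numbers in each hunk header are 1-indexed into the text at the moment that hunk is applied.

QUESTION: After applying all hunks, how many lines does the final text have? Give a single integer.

Answer: 8

Derivation:
Hunk 1: at line 1 remove [rrfxh,fxmmu,ufdmm] add [euwgl] -> 5 lines: pyqme euwgl tuthu npxgj rnn
Hunk 2: at line 2 remove [tuthu] add [ocfu] -> 5 lines: pyqme euwgl ocfu npxgj rnn
Hunk 3: at line 1 remove [ocfu] add [criof,kwt,jptli] -> 7 lines: pyqme euwgl criof kwt jptli npxgj rnn
Hunk 4: at line 2 remove [kwt] add [jyokz,xapq] -> 8 lines: pyqme euwgl criof jyokz xapq jptli npxgj rnn
Final line count: 8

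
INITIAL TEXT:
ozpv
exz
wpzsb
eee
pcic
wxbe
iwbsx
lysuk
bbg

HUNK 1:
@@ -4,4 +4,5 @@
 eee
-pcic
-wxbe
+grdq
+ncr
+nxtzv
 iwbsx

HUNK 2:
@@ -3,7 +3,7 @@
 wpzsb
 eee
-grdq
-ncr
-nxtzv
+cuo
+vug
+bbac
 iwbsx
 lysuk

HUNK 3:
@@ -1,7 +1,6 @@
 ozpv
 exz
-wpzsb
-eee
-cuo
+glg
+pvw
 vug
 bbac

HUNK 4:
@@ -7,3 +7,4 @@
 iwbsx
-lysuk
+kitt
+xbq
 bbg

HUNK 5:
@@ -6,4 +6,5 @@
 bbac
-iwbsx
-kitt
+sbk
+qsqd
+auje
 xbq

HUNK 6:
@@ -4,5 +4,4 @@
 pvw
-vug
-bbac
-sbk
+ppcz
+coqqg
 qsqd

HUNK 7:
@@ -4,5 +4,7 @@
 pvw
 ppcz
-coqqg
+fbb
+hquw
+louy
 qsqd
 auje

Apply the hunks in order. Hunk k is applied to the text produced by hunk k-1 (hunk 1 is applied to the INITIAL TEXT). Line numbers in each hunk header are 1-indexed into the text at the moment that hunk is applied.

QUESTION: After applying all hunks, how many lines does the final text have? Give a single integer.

Answer: 12

Derivation:
Hunk 1: at line 4 remove [pcic,wxbe] add [grdq,ncr,nxtzv] -> 10 lines: ozpv exz wpzsb eee grdq ncr nxtzv iwbsx lysuk bbg
Hunk 2: at line 3 remove [grdq,ncr,nxtzv] add [cuo,vug,bbac] -> 10 lines: ozpv exz wpzsb eee cuo vug bbac iwbsx lysuk bbg
Hunk 3: at line 1 remove [wpzsb,eee,cuo] add [glg,pvw] -> 9 lines: ozpv exz glg pvw vug bbac iwbsx lysuk bbg
Hunk 4: at line 7 remove [lysuk] add [kitt,xbq] -> 10 lines: ozpv exz glg pvw vug bbac iwbsx kitt xbq bbg
Hunk 5: at line 6 remove [iwbsx,kitt] add [sbk,qsqd,auje] -> 11 lines: ozpv exz glg pvw vug bbac sbk qsqd auje xbq bbg
Hunk 6: at line 4 remove [vug,bbac,sbk] add [ppcz,coqqg] -> 10 lines: ozpv exz glg pvw ppcz coqqg qsqd auje xbq bbg
Hunk 7: at line 4 remove [coqqg] add [fbb,hquw,louy] -> 12 lines: ozpv exz glg pvw ppcz fbb hquw louy qsqd auje xbq bbg
Final line count: 12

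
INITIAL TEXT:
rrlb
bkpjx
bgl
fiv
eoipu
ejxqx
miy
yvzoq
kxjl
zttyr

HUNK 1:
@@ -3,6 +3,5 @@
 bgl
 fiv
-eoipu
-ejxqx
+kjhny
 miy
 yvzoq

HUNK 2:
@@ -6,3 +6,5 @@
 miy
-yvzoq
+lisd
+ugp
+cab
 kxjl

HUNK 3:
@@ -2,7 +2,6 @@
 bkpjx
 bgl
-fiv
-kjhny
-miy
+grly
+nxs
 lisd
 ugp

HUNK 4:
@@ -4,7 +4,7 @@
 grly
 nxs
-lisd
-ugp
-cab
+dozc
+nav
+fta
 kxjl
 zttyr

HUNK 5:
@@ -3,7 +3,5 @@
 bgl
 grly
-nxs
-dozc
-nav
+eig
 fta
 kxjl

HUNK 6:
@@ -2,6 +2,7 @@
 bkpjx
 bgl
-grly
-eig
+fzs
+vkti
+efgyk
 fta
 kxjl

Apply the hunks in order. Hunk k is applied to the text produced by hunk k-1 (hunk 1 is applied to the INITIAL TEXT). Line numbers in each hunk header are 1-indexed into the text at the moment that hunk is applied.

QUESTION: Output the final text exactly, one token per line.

Answer: rrlb
bkpjx
bgl
fzs
vkti
efgyk
fta
kxjl
zttyr

Derivation:
Hunk 1: at line 3 remove [eoipu,ejxqx] add [kjhny] -> 9 lines: rrlb bkpjx bgl fiv kjhny miy yvzoq kxjl zttyr
Hunk 2: at line 6 remove [yvzoq] add [lisd,ugp,cab] -> 11 lines: rrlb bkpjx bgl fiv kjhny miy lisd ugp cab kxjl zttyr
Hunk 3: at line 2 remove [fiv,kjhny,miy] add [grly,nxs] -> 10 lines: rrlb bkpjx bgl grly nxs lisd ugp cab kxjl zttyr
Hunk 4: at line 4 remove [lisd,ugp,cab] add [dozc,nav,fta] -> 10 lines: rrlb bkpjx bgl grly nxs dozc nav fta kxjl zttyr
Hunk 5: at line 3 remove [nxs,dozc,nav] add [eig] -> 8 lines: rrlb bkpjx bgl grly eig fta kxjl zttyr
Hunk 6: at line 2 remove [grly,eig] add [fzs,vkti,efgyk] -> 9 lines: rrlb bkpjx bgl fzs vkti efgyk fta kxjl zttyr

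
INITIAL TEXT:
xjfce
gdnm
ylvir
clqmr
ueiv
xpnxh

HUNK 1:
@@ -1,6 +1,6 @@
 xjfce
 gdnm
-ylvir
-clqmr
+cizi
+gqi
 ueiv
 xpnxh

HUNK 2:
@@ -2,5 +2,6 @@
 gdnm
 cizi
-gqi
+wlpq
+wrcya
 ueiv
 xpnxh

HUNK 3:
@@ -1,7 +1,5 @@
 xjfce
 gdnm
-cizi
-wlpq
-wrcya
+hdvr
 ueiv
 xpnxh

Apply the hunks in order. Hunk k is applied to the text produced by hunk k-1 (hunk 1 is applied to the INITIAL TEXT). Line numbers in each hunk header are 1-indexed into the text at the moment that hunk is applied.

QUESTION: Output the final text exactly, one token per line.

Answer: xjfce
gdnm
hdvr
ueiv
xpnxh

Derivation:
Hunk 1: at line 1 remove [ylvir,clqmr] add [cizi,gqi] -> 6 lines: xjfce gdnm cizi gqi ueiv xpnxh
Hunk 2: at line 2 remove [gqi] add [wlpq,wrcya] -> 7 lines: xjfce gdnm cizi wlpq wrcya ueiv xpnxh
Hunk 3: at line 1 remove [cizi,wlpq,wrcya] add [hdvr] -> 5 lines: xjfce gdnm hdvr ueiv xpnxh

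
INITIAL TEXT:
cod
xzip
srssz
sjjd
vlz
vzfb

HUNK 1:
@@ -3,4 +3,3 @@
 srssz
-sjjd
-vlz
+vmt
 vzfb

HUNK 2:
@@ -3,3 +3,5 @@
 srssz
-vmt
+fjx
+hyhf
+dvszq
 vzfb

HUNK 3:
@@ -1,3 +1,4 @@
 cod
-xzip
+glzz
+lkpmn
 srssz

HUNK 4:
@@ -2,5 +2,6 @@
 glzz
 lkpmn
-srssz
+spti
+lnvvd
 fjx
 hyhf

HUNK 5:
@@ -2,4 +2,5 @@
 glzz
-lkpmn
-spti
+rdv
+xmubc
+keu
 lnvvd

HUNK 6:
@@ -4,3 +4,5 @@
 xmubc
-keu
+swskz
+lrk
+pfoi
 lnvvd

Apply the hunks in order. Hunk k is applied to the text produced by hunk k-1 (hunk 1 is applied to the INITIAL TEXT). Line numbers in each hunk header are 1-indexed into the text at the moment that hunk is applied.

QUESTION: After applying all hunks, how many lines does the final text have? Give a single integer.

Hunk 1: at line 3 remove [sjjd,vlz] add [vmt] -> 5 lines: cod xzip srssz vmt vzfb
Hunk 2: at line 3 remove [vmt] add [fjx,hyhf,dvszq] -> 7 lines: cod xzip srssz fjx hyhf dvszq vzfb
Hunk 3: at line 1 remove [xzip] add [glzz,lkpmn] -> 8 lines: cod glzz lkpmn srssz fjx hyhf dvszq vzfb
Hunk 4: at line 2 remove [srssz] add [spti,lnvvd] -> 9 lines: cod glzz lkpmn spti lnvvd fjx hyhf dvszq vzfb
Hunk 5: at line 2 remove [lkpmn,spti] add [rdv,xmubc,keu] -> 10 lines: cod glzz rdv xmubc keu lnvvd fjx hyhf dvszq vzfb
Hunk 6: at line 4 remove [keu] add [swskz,lrk,pfoi] -> 12 lines: cod glzz rdv xmubc swskz lrk pfoi lnvvd fjx hyhf dvszq vzfb
Final line count: 12

Answer: 12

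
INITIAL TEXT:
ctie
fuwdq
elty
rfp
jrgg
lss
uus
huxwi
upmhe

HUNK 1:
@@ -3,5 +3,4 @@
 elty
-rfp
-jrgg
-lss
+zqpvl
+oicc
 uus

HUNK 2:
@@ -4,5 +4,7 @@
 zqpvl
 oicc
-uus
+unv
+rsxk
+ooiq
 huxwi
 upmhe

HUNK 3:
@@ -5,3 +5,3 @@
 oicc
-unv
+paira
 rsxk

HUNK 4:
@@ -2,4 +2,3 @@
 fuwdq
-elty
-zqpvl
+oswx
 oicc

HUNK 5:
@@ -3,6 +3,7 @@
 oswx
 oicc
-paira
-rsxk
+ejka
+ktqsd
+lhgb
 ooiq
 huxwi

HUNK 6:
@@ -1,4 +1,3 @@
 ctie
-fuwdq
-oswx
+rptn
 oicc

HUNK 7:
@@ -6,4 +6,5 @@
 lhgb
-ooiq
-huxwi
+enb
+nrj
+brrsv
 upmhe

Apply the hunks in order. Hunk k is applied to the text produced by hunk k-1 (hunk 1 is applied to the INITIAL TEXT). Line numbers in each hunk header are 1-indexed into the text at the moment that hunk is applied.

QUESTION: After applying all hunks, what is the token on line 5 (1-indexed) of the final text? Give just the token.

Answer: ktqsd

Derivation:
Hunk 1: at line 3 remove [rfp,jrgg,lss] add [zqpvl,oicc] -> 8 lines: ctie fuwdq elty zqpvl oicc uus huxwi upmhe
Hunk 2: at line 4 remove [uus] add [unv,rsxk,ooiq] -> 10 lines: ctie fuwdq elty zqpvl oicc unv rsxk ooiq huxwi upmhe
Hunk 3: at line 5 remove [unv] add [paira] -> 10 lines: ctie fuwdq elty zqpvl oicc paira rsxk ooiq huxwi upmhe
Hunk 4: at line 2 remove [elty,zqpvl] add [oswx] -> 9 lines: ctie fuwdq oswx oicc paira rsxk ooiq huxwi upmhe
Hunk 5: at line 3 remove [paira,rsxk] add [ejka,ktqsd,lhgb] -> 10 lines: ctie fuwdq oswx oicc ejka ktqsd lhgb ooiq huxwi upmhe
Hunk 6: at line 1 remove [fuwdq,oswx] add [rptn] -> 9 lines: ctie rptn oicc ejka ktqsd lhgb ooiq huxwi upmhe
Hunk 7: at line 6 remove [ooiq,huxwi] add [enb,nrj,brrsv] -> 10 lines: ctie rptn oicc ejka ktqsd lhgb enb nrj brrsv upmhe
Final line 5: ktqsd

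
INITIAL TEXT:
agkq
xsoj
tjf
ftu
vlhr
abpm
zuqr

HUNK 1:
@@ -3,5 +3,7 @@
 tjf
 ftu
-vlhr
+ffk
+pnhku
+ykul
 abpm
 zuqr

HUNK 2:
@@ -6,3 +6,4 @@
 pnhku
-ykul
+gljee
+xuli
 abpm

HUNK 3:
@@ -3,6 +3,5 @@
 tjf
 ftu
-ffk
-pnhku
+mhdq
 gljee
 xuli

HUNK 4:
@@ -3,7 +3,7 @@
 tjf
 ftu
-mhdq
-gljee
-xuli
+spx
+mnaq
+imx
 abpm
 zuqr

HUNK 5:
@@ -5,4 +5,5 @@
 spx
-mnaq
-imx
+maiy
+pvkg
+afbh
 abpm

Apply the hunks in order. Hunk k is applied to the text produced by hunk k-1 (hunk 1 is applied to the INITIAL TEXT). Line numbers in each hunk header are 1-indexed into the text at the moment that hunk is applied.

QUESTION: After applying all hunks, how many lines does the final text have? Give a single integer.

Hunk 1: at line 3 remove [vlhr] add [ffk,pnhku,ykul] -> 9 lines: agkq xsoj tjf ftu ffk pnhku ykul abpm zuqr
Hunk 2: at line 6 remove [ykul] add [gljee,xuli] -> 10 lines: agkq xsoj tjf ftu ffk pnhku gljee xuli abpm zuqr
Hunk 3: at line 3 remove [ffk,pnhku] add [mhdq] -> 9 lines: agkq xsoj tjf ftu mhdq gljee xuli abpm zuqr
Hunk 4: at line 3 remove [mhdq,gljee,xuli] add [spx,mnaq,imx] -> 9 lines: agkq xsoj tjf ftu spx mnaq imx abpm zuqr
Hunk 5: at line 5 remove [mnaq,imx] add [maiy,pvkg,afbh] -> 10 lines: agkq xsoj tjf ftu spx maiy pvkg afbh abpm zuqr
Final line count: 10

Answer: 10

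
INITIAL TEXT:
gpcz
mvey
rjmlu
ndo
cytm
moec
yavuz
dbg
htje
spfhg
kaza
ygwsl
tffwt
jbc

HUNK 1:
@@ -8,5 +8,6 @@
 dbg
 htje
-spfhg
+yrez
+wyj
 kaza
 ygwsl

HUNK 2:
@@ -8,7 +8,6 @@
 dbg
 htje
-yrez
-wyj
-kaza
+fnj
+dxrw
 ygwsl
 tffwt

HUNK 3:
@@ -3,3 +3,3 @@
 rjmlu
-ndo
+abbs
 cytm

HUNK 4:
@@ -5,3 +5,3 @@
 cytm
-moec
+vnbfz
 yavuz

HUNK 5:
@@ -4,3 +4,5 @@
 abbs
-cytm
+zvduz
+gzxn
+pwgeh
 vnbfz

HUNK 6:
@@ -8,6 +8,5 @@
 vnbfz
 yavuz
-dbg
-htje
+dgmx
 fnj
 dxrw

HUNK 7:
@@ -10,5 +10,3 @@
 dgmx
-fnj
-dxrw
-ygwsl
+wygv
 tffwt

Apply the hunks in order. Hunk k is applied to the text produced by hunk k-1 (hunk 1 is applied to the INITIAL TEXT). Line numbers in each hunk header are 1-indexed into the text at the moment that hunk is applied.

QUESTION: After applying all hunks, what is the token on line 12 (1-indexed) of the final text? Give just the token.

Hunk 1: at line 8 remove [spfhg] add [yrez,wyj] -> 15 lines: gpcz mvey rjmlu ndo cytm moec yavuz dbg htje yrez wyj kaza ygwsl tffwt jbc
Hunk 2: at line 8 remove [yrez,wyj,kaza] add [fnj,dxrw] -> 14 lines: gpcz mvey rjmlu ndo cytm moec yavuz dbg htje fnj dxrw ygwsl tffwt jbc
Hunk 3: at line 3 remove [ndo] add [abbs] -> 14 lines: gpcz mvey rjmlu abbs cytm moec yavuz dbg htje fnj dxrw ygwsl tffwt jbc
Hunk 4: at line 5 remove [moec] add [vnbfz] -> 14 lines: gpcz mvey rjmlu abbs cytm vnbfz yavuz dbg htje fnj dxrw ygwsl tffwt jbc
Hunk 5: at line 4 remove [cytm] add [zvduz,gzxn,pwgeh] -> 16 lines: gpcz mvey rjmlu abbs zvduz gzxn pwgeh vnbfz yavuz dbg htje fnj dxrw ygwsl tffwt jbc
Hunk 6: at line 8 remove [dbg,htje] add [dgmx] -> 15 lines: gpcz mvey rjmlu abbs zvduz gzxn pwgeh vnbfz yavuz dgmx fnj dxrw ygwsl tffwt jbc
Hunk 7: at line 10 remove [fnj,dxrw,ygwsl] add [wygv] -> 13 lines: gpcz mvey rjmlu abbs zvduz gzxn pwgeh vnbfz yavuz dgmx wygv tffwt jbc
Final line 12: tffwt

Answer: tffwt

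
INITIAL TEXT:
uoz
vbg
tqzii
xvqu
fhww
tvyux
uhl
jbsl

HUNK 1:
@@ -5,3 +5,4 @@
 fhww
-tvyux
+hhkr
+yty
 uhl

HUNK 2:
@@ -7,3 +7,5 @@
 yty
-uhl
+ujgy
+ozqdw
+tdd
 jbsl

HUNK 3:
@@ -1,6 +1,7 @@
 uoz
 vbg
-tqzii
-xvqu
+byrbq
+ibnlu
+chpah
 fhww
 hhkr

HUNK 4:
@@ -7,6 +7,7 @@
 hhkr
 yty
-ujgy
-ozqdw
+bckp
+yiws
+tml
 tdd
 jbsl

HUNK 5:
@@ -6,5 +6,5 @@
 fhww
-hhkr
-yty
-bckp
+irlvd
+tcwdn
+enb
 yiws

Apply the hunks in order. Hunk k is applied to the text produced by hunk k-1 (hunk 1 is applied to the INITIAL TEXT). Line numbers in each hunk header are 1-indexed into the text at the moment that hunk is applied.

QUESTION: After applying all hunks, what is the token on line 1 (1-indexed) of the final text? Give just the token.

Answer: uoz

Derivation:
Hunk 1: at line 5 remove [tvyux] add [hhkr,yty] -> 9 lines: uoz vbg tqzii xvqu fhww hhkr yty uhl jbsl
Hunk 2: at line 7 remove [uhl] add [ujgy,ozqdw,tdd] -> 11 lines: uoz vbg tqzii xvqu fhww hhkr yty ujgy ozqdw tdd jbsl
Hunk 3: at line 1 remove [tqzii,xvqu] add [byrbq,ibnlu,chpah] -> 12 lines: uoz vbg byrbq ibnlu chpah fhww hhkr yty ujgy ozqdw tdd jbsl
Hunk 4: at line 7 remove [ujgy,ozqdw] add [bckp,yiws,tml] -> 13 lines: uoz vbg byrbq ibnlu chpah fhww hhkr yty bckp yiws tml tdd jbsl
Hunk 5: at line 6 remove [hhkr,yty,bckp] add [irlvd,tcwdn,enb] -> 13 lines: uoz vbg byrbq ibnlu chpah fhww irlvd tcwdn enb yiws tml tdd jbsl
Final line 1: uoz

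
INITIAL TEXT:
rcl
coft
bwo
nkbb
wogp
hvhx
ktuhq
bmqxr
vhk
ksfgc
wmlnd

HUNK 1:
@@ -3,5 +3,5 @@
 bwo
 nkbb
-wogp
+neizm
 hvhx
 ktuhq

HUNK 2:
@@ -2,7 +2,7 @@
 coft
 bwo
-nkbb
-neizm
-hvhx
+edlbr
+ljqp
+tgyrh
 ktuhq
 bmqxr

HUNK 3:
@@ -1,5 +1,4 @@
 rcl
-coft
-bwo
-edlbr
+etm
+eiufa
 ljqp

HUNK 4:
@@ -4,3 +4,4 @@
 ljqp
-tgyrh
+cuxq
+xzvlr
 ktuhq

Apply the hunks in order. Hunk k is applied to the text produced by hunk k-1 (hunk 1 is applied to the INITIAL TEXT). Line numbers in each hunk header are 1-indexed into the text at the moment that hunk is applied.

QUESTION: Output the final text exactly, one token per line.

Hunk 1: at line 3 remove [wogp] add [neizm] -> 11 lines: rcl coft bwo nkbb neizm hvhx ktuhq bmqxr vhk ksfgc wmlnd
Hunk 2: at line 2 remove [nkbb,neizm,hvhx] add [edlbr,ljqp,tgyrh] -> 11 lines: rcl coft bwo edlbr ljqp tgyrh ktuhq bmqxr vhk ksfgc wmlnd
Hunk 3: at line 1 remove [coft,bwo,edlbr] add [etm,eiufa] -> 10 lines: rcl etm eiufa ljqp tgyrh ktuhq bmqxr vhk ksfgc wmlnd
Hunk 4: at line 4 remove [tgyrh] add [cuxq,xzvlr] -> 11 lines: rcl etm eiufa ljqp cuxq xzvlr ktuhq bmqxr vhk ksfgc wmlnd

Answer: rcl
etm
eiufa
ljqp
cuxq
xzvlr
ktuhq
bmqxr
vhk
ksfgc
wmlnd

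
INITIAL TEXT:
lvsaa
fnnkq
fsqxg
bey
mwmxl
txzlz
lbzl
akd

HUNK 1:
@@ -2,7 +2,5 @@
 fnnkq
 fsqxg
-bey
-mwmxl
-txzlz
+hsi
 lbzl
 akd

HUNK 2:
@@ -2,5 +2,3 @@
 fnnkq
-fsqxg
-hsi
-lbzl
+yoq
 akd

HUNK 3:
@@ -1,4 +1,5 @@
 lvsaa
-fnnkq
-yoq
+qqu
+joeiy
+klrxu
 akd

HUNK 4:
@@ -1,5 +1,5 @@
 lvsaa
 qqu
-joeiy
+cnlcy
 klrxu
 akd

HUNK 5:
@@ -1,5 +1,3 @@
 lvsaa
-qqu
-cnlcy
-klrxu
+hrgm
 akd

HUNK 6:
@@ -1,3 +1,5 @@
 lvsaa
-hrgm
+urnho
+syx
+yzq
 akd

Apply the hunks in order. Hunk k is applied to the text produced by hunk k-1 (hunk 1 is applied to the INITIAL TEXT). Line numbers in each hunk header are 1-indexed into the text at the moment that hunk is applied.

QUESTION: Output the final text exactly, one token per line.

Answer: lvsaa
urnho
syx
yzq
akd

Derivation:
Hunk 1: at line 2 remove [bey,mwmxl,txzlz] add [hsi] -> 6 lines: lvsaa fnnkq fsqxg hsi lbzl akd
Hunk 2: at line 2 remove [fsqxg,hsi,lbzl] add [yoq] -> 4 lines: lvsaa fnnkq yoq akd
Hunk 3: at line 1 remove [fnnkq,yoq] add [qqu,joeiy,klrxu] -> 5 lines: lvsaa qqu joeiy klrxu akd
Hunk 4: at line 1 remove [joeiy] add [cnlcy] -> 5 lines: lvsaa qqu cnlcy klrxu akd
Hunk 5: at line 1 remove [qqu,cnlcy,klrxu] add [hrgm] -> 3 lines: lvsaa hrgm akd
Hunk 6: at line 1 remove [hrgm] add [urnho,syx,yzq] -> 5 lines: lvsaa urnho syx yzq akd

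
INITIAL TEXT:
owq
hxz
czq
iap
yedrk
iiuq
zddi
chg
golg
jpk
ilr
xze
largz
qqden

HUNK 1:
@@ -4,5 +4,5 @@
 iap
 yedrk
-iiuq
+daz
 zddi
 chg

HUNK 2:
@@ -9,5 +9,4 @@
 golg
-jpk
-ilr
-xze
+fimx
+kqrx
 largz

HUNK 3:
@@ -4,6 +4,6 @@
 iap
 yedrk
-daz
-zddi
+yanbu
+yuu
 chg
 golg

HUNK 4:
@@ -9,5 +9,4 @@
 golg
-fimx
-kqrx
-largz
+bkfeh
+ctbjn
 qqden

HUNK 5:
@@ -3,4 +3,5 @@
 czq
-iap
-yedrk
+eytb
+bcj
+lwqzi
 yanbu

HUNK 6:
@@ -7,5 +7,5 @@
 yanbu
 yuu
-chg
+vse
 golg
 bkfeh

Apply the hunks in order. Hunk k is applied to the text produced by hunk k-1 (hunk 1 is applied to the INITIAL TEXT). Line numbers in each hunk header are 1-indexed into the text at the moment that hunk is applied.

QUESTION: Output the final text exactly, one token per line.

Answer: owq
hxz
czq
eytb
bcj
lwqzi
yanbu
yuu
vse
golg
bkfeh
ctbjn
qqden

Derivation:
Hunk 1: at line 4 remove [iiuq] add [daz] -> 14 lines: owq hxz czq iap yedrk daz zddi chg golg jpk ilr xze largz qqden
Hunk 2: at line 9 remove [jpk,ilr,xze] add [fimx,kqrx] -> 13 lines: owq hxz czq iap yedrk daz zddi chg golg fimx kqrx largz qqden
Hunk 3: at line 4 remove [daz,zddi] add [yanbu,yuu] -> 13 lines: owq hxz czq iap yedrk yanbu yuu chg golg fimx kqrx largz qqden
Hunk 4: at line 9 remove [fimx,kqrx,largz] add [bkfeh,ctbjn] -> 12 lines: owq hxz czq iap yedrk yanbu yuu chg golg bkfeh ctbjn qqden
Hunk 5: at line 3 remove [iap,yedrk] add [eytb,bcj,lwqzi] -> 13 lines: owq hxz czq eytb bcj lwqzi yanbu yuu chg golg bkfeh ctbjn qqden
Hunk 6: at line 7 remove [chg] add [vse] -> 13 lines: owq hxz czq eytb bcj lwqzi yanbu yuu vse golg bkfeh ctbjn qqden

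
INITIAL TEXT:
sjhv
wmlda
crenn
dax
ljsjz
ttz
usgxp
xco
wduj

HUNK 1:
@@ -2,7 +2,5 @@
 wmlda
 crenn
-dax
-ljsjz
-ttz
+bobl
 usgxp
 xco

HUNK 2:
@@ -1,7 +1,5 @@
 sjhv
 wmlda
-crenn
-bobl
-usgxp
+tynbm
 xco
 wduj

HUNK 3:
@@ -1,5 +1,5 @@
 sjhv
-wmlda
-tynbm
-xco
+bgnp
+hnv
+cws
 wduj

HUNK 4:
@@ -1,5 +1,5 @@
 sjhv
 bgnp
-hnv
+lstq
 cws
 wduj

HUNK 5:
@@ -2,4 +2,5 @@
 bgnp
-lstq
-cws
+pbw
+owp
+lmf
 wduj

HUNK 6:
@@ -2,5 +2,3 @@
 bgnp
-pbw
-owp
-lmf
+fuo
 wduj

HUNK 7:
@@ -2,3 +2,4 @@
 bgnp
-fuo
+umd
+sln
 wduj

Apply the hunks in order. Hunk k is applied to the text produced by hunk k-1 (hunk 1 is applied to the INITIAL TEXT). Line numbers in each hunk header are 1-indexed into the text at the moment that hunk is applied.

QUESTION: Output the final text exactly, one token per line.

Answer: sjhv
bgnp
umd
sln
wduj

Derivation:
Hunk 1: at line 2 remove [dax,ljsjz,ttz] add [bobl] -> 7 lines: sjhv wmlda crenn bobl usgxp xco wduj
Hunk 2: at line 1 remove [crenn,bobl,usgxp] add [tynbm] -> 5 lines: sjhv wmlda tynbm xco wduj
Hunk 3: at line 1 remove [wmlda,tynbm,xco] add [bgnp,hnv,cws] -> 5 lines: sjhv bgnp hnv cws wduj
Hunk 4: at line 1 remove [hnv] add [lstq] -> 5 lines: sjhv bgnp lstq cws wduj
Hunk 5: at line 2 remove [lstq,cws] add [pbw,owp,lmf] -> 6 lines: sjhv bgnp pbw owp lmf wduj
Hunk 6: at line 2 remove [pbw,owp,lmf] add [fuo] -> 4 lines: sjhv bgnp fuo wduj
Hunk 7: at line 2 remove [fuo] add [umd,sln] -> 5 lines: sjhv bgnp umd sln wduj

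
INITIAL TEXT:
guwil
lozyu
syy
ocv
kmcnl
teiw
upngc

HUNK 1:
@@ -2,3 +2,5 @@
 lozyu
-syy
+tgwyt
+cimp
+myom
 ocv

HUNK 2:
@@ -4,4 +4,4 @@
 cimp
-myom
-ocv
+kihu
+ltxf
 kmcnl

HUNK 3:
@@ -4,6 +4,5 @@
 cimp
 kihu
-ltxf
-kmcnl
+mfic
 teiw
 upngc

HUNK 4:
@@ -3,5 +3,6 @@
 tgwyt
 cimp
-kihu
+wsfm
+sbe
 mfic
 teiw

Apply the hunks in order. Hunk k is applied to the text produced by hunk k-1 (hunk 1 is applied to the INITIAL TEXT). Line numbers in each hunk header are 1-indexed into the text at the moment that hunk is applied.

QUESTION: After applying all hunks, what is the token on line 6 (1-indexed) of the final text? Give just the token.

Hunk 1: at line 2 remove [syy] add [tgwyt,cimp,myom] -> 9 lines: guwil lozyu tgwyt cimp myom ocv kmcnl teiw upngc
Hunk 2: at line 4 remove [myom,ocv] add [kihu,ltxf] -> 9 lines: guwil lozyu tgwyt cimp kihu ltxf kmcnl teiw upngc
Hunk 3: at line 4 remove [ltxf,kmcnl] add [mfic] -> 8 lines: guwil lozyu tgwyt cimp kihu mfic teiw upngc
Hunk 4: at line 3 remove [kihu] add [wsfm,sbe] -> 9 lines: guwil lozyu tgwyt cimp wsfm sbe mfic teiw upngc
Final line 6: sbe

Answer: sbe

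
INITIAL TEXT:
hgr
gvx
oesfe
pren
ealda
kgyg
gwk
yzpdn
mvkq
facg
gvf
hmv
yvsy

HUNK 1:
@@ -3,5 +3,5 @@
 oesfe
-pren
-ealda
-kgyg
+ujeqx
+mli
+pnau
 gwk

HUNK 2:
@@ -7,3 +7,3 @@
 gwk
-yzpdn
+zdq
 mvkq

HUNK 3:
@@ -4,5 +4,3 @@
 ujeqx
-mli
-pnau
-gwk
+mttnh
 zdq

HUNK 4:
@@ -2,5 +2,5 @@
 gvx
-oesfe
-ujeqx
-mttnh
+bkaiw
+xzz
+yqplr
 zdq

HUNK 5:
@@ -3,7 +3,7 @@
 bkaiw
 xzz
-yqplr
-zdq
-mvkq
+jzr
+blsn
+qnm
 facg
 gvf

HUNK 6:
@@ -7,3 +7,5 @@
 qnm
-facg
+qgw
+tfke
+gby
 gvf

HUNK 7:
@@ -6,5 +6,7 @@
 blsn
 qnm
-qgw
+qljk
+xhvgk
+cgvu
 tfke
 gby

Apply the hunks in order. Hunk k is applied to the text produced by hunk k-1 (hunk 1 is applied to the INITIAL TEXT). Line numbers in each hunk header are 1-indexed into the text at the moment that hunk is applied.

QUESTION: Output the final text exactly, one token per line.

Answer: hgr
gvx
bkaiw
xzz
jzr
blsn
qnm
qljk
xhvgk
cgvu
tfke
gby
gvf
hmv
yvsy

Derivation:
Hunk 1: at line 3 remove [pren,ealda,kgyg] add [ujeqx,mli,pnau] -> 13 lines: hgr gvx oesfe ujeqx mli pnau gwk yzpdn mvkq facg gvf hmv yvsy
Hunk 2: at line 7 remove [yzpdn] add [zdq] -> 13 lines: hgr gvx oesfe ujeqx mli pnau gwk zdq mvkq facg gvf hmv yvsy
Hunk 3: at line 4 remove [mli,pnau,gwk] add [mttnh] -> 11 lines: hgr gvx oesfe ujeqx mttnh zdq mvkq facg gvf hmv yvsy
Hunk 4: at line 2 remove [oesfe,ujeqx,mttnh] add [bkaiw,xzz,yqplr] -> 11 lines: hgr gvx bkaiw xzz yqplr zdq mvkq facg gvf hmv yvsy
Hunk 5: at line 3 remove [yqplr,zdq,mvkq] add [jzr,blsn,qnm] -> 11 lines: hgr gvx bkaiw xzz jzr blsn qnm facg gvf hmv yvsy
Hunk 6: at line 7 remove [facg] add [qgw,tfke,gby] -> 13 lines: hgr gvx bkaiw xzz jzr blsn qnm qgw tfke gby gvf hmv yvsy
Hunk 7: at line 6 remove [qgw] add [qljk,xhvgk,cgvu] -> 15 lines: hgr gvx bkaiw xzz jzr blsn qnm qljk xhvgk cgvu tfke gby gvf hmv yvsy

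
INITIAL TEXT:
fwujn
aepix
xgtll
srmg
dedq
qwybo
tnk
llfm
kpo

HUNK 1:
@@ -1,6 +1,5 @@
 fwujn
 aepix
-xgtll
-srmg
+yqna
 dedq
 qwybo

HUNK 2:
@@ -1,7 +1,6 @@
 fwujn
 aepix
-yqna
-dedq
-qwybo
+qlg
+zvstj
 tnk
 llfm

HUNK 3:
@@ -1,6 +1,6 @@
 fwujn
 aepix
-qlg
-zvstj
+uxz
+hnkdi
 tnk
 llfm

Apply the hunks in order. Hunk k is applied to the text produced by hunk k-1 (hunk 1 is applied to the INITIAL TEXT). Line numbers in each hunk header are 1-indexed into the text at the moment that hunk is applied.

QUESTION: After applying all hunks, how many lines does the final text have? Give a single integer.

Hunk 1: at line 1 remove [xgtll,srmg] add [yqna] -> 8 lines: fwujn aepix yqna dedq qwybo tnk llfm kpo
Hunk 2: at line 1 remove [yqna,dedq,qwybo] add [qlg,zvstj] -> 7 lines: fwujn aepix qlg zvstj tnk llfm kpo
Hunk 3: at line 1 remove [qlg,zvstj] add [uxz,hnkdi] -> 7 lines: fwujn aepix uxz hnkdi tnk llfm kpo
Final line count: 7

Answer: 7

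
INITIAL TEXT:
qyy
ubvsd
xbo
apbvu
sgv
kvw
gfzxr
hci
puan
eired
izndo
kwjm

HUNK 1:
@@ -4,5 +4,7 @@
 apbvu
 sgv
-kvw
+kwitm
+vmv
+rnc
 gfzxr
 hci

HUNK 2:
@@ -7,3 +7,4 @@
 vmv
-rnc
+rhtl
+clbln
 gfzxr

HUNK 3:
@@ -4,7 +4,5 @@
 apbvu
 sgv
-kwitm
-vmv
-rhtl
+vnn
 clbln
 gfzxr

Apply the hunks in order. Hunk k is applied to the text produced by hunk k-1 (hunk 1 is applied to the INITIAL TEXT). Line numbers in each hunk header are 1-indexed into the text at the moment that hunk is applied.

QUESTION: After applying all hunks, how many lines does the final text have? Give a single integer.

Hunk 1: at line 4 remove [kvw] add [kwitm,vmv,rnc] -> 14 lines: qyy ubvsd xbo apbvu sgv kwitm vmv rnc gfzxr hci puan eired izndo kwjm
Hunk 2: at line 7 remove [rnc] add [rhtl,clbln] -> 15 lines: qyy ubvsd xbo apbvu sgv kwitm vmv rhtl clbln gfzxr hci puan eired izndo kwjm
Hunk 3: at line 4 remove [kwitm,vmv,rhtl] add [vnn] -> 13 lines: qyy ubvsd xbo apbvu sgv vnn clbln gfzxr hci puan eired izndo kwjm
Final line count: 13

Answer: 13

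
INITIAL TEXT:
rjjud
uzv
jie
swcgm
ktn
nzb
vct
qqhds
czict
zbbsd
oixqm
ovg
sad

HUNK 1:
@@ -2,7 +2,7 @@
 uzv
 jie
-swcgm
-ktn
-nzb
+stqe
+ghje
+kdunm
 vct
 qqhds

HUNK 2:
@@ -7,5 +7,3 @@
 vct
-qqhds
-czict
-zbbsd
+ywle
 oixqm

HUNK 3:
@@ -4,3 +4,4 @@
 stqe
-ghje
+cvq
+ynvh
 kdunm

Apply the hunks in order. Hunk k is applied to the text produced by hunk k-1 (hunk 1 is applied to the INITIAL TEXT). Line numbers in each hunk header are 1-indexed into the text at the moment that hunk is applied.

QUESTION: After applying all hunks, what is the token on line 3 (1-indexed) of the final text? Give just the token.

Hunk 1: at line 2 remove [swcgm,ktn,nzb] add [stqe,ghje,kdunm] -> 13 lines: rjjud uzv jie stqe ghje kdunm vct qqhds czict zbbsd oixqm ovg sad
Hunk 2: at line 7 remove [qqhds,czict,zbbsd] add [ywle] -> 11 lines: rjjud uzv jie stqe ghje kdunm vct ywle oixqm ovg sad
Hunk 3: at line 4 remove [ghje] add [cvq,ynvh] -> 12 lines: rjjud uzv jie stqe cvq ynvh kdunm vct ywle oixqm ovg sad
Final line 3: jie

Answer: jie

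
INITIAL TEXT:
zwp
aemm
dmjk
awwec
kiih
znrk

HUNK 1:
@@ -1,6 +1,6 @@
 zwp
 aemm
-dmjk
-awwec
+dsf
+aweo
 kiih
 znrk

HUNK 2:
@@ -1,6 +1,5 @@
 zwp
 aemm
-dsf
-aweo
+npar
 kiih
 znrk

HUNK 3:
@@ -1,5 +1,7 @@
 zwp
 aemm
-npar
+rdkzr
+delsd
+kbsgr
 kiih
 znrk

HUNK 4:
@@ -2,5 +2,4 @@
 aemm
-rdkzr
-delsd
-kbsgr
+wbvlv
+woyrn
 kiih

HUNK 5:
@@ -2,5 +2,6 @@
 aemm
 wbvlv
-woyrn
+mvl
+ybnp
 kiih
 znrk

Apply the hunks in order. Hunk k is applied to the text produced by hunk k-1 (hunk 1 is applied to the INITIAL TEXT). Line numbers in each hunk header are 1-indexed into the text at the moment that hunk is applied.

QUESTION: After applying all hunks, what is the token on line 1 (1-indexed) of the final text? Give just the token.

Hunk 1: at line 1 remove [dmjk,awwec] add [dsf,aweo] -> 6 lines: zwp aemm dsf aweo kiih znrk
Hunk 2: at line 1 remove [dsf,aweo] add [npar] -> 5 lines: zwp aemm npar kiih znrk
Hunk 3: at line 1 remove [npar] add [rdkzr,delsd,kbsgr] -> 7 lines: zwp aemm rdkzr delsd kbsgr kiih znrk
Hunk 4: at line 2 remove [rdkzr,delsd,kbsgr] add [wbvlv,woyrn] -> 6 lines: zwp aemm wbvlv woyrn kiih znrk
Hunk 5: at line 2 remove [woyrn] add [mvl,ybnp] -> 7 lines: zwp aemm wbvlv mvl ybnp kiih znrk
Final line 1: zwp

Answer: zwp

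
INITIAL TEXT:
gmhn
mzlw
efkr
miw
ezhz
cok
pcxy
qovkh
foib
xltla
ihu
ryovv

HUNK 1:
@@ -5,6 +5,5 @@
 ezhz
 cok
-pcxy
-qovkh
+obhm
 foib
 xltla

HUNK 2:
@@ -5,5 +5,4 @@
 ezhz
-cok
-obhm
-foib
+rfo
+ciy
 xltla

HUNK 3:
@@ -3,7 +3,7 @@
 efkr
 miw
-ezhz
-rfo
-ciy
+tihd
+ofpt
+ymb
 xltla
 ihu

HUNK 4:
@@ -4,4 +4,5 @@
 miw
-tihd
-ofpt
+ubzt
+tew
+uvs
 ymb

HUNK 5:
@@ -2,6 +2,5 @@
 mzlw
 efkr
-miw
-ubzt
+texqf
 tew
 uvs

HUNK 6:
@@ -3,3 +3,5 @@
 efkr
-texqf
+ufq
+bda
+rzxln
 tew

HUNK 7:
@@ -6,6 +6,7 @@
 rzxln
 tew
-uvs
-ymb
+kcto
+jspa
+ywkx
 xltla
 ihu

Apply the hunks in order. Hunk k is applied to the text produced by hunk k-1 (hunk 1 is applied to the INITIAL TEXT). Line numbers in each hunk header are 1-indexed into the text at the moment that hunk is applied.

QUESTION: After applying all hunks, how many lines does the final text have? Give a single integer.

Hunk 1: at line 5 remove [pcxy,qovkh] add [obhm] -> 11 lines: gmhn mzlw efkr miw ezhz cok obhm foib xltla ihu ryovv
Hunk 2: at line 5 remove [cok,obhm,foib] add [rfo,ciy] -> 10 lines: gmhn mzlw efkr miw ezhz rfo ciy xltla ihu ryovv
Hunk 3: at line 3 remove [ezhz,rfo,ciy] add [tihd,ofpt,ymb] -> 10 lines: gmhn mzlw efkr miw tihd ofpt ymb xltla ihu ryovv
Hunk 4: at line 4 remove [tihd,ofpt] add [ubzt,tew,uvs] -> 11 lines: gmhn mzlw efkr miw ubzt tew uvs ymb xltla ihu ryovv
Hunk 5: at line 2 remove [miw,ubzt] add [texqf] -> 10 lines: gmhn mzlw efkr texqf tew uvs ymb xltla ihu ryovv
Hunk 6: at line 3 remove [texqf] add [ufq,bda,rzxln] -> 12 lines: gmhn mzlw efkr ufq bda rzxln tew uvs ymb xltla ihu ryovv
Hunk 7: at line 6 remove [uvs,ymb] add [kcto,jspa,ywkx] -> 13 lines: gmhn mzlw efkr ufq bda rzxln tew kcto jspa ywkx xltla ihu ryovv
Final line count: 13

Answer: 13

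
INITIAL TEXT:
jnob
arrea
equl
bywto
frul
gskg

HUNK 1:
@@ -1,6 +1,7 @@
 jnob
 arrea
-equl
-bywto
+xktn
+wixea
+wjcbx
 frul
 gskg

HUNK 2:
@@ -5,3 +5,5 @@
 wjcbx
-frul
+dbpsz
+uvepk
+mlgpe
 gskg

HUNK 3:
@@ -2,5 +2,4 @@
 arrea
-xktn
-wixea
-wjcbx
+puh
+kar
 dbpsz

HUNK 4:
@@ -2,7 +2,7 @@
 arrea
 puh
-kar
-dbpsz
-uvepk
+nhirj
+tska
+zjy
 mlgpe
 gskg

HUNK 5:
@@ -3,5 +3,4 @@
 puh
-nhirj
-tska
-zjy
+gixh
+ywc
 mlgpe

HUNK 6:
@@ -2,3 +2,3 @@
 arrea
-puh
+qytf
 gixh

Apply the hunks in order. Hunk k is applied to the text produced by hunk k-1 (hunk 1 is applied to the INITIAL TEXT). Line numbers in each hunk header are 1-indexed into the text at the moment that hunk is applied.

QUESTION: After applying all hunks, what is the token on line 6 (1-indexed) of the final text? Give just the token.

Answer: mlgpe

Derivation:
Hunk 1: at line 1 remove [equl,bywto] add [xktn,wixea,wjcbx] -> 7 lines: jnob arrea xktn wixea wjcbx frul gskg
Hunk 2: at line 5 remove [frul] add [dbpsz,uvepk,mlgpe] -> 9 lines: jnob arrea xktn wixea wjcbx dbpsz uvepk mlgpe gskg
Hunk 3: at line 2 remove [xktn,wixea,wjcbx] add [puh,kar] -> 8 lines: jnob arrea puh kar dbpsz uvepk mlgpe gskg
Hunk 4: at line 2 remove [kar,dbpsz,uvepk] add [nhirj,tska,zjy] -> 8 lines: jnob arrea puh nhirj tska zjy mlgpe gskg
Hunk 5: at line 3 remove [nhirj,tska,zjy] add [gixh,ywc] -> 7 lines: jnob arrea puh gixh ywc mlgpe gskg
Hunk 6: at line 2 remove [puh] add [qytf] -> 7 lines: jnob arrea qytf gixh ywc mlgpe gskg
Final line 6: mlgpe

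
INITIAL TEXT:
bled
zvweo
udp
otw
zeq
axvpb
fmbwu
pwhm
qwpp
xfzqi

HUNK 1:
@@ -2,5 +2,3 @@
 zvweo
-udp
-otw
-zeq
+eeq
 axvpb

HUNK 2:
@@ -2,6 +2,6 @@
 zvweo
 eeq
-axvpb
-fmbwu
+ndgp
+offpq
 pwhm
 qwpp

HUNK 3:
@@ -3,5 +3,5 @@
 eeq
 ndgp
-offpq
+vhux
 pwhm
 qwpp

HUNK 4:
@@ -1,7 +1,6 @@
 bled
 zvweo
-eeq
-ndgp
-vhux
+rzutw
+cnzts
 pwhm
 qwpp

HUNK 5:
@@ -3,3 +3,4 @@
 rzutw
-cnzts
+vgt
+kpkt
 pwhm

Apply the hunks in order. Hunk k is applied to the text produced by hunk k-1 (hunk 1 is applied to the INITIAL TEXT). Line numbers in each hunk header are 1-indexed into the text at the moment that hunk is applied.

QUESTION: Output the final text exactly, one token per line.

Hunk 1: at line 2 remove [udp,otw,zeq] add [eeq] -> 8 lines: bled zvweo eeq axvpb fmbwu pwhm qwpp xfzqi
Hunk 2: at line 2 remove [axvpb,fmbwu] add [ndgp,offpq] -> 8 lines: bled zvweo eeq ndgp offpq pwhm qwpp xfzqi
Hunk 3: at line 3 remove [offpq] add [vhux] -> 8 lines: bled zvweo eeq ndgp vhux pwhm qwpp xfzqi
Hunk 4: at line 1 remove [eeq,ndgp,vhux] add [rzutw,cnzts] -> 7 lines: bled zvweo rzutw cnzts pwhm qwpp xfzqi
Hunk 5: at line 3 remove [cnzts] add [vgt,kpkt] -> 8 lines: bled zvweo rzutw vgt kpkt pwhm qwpp xfzqi

Answer: bled
zvweo
rzutw
vgt
kpkt
pwhm
qwpp
xfzqi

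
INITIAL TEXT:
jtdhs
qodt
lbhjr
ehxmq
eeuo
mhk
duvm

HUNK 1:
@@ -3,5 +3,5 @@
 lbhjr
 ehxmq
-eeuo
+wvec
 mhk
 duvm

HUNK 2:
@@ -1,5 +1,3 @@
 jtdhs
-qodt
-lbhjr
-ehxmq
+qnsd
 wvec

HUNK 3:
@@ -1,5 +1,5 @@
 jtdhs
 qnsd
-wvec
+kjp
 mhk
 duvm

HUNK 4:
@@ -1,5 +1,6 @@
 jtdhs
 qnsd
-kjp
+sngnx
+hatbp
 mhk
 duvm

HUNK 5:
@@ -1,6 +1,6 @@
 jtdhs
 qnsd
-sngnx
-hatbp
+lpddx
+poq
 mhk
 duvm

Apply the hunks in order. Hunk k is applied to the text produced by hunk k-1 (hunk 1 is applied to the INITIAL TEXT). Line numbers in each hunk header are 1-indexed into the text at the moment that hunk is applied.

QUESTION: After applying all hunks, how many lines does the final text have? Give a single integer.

Hunk 1: at line 3 remove [eeuo] add [wvec] -> 7 lines: jtdhs qodt lbhjr ehxmq wvec mhk duvm
Hunk 2: at line 1 remove [qodt,lbhjr,ehxmq] add [qnsd] -> 5 lines: jtdhs qnsd wvec mhk duvm
Hunk 3: at line 1 remove [wvec] add [kjp] -> 5 lines: jtdhs qnsd kjp mhk duvm
Hunk 4: at line 1 remove [kjp] add [sngnx,hatbp] -> 6 lines: jtdhs qnsd sngnx hatbp mhk duvm
Hunk 5: at line 1 remove [sngnx,hatbp] add [lpddx,poq] -> 6 lines: jtdhs qnsd lpddx poq mhk duvm
Final line count: 6

Answer: 6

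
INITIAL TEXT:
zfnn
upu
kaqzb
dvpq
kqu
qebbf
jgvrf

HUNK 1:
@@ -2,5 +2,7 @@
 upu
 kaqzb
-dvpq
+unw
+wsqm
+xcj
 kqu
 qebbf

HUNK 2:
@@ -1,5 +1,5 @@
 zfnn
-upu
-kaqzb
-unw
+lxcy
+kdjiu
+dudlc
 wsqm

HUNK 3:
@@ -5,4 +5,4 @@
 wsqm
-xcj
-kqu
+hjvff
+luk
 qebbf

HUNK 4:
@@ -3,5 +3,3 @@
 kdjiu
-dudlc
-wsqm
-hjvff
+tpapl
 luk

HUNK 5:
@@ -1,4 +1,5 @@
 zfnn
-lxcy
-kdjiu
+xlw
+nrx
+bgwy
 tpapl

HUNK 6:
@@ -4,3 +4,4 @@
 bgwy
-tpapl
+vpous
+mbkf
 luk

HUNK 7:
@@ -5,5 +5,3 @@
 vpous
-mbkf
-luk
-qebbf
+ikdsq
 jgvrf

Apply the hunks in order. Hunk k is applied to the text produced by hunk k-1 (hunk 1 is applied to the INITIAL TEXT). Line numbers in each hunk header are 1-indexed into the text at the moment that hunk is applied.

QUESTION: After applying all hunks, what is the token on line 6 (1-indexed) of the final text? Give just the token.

Answer: ikdsq

Derivation:
Hunk 1: at line 2 remove [dvpq] add [unw,wsqm,xcj] -> 9 lines: zfnn upu kaqzb unw wsqm xcj kqu qebbf jgvrf
Hunk 2: at line 1 remove [upu,kaqzb,unw] add [lxcy,kdjiu,dudlc] -> 9 lines: zfnn lxcy kdjiu dudlc wsqm xcj kqu qebbf jgvrf
Hunk 3: at line 5 remove [xcj,kqu] add [hjvff,luk] -> 9 lines: zfnn lxcy kdjiu dudlc wsqm hjvff luk qebbf jgvrf
Hunk 4: at line 3 remove [dudlc,wsqm,hjvff] add [tpapl] -> 7 lines: zfnn lxcy kdjiu tpapl luk qebbf jgvrf
Hunk 5: at line 1 remove [lxcy,kdjiu] add [xlw,nrx,bgwy] -> 8 lines: zfnn xlw nrx bgwy tpapl luk qebbf jgvrf
Hunk 6: at line 4 remove [tpapl] add [vpous,mbkf] -> 9 lines: zfnn xlw nrx bgwy vpous mbkf luk qebbf jgvrf
Hunk 7: at line 5 remove [mbkf,luk,qebbf] add [ikdsq] -> 7 lines: zfnn xlw nrx bgwy vpous ikdsq jgvrf
Final line 6: ikdsq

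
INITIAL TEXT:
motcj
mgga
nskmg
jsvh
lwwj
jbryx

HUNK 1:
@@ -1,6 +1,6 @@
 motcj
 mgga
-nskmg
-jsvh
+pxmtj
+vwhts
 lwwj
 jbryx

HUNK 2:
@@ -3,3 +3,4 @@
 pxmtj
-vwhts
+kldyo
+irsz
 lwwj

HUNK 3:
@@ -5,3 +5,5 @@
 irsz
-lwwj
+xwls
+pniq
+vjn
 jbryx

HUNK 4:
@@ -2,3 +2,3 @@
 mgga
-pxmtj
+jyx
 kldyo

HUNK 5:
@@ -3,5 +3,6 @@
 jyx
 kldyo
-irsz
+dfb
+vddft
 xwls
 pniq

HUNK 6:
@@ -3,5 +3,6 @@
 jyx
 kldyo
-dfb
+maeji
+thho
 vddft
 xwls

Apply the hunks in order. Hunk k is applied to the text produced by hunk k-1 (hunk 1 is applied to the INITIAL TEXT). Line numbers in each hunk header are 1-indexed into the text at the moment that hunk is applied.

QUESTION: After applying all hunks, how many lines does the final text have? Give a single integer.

Answer: 11

Derivation:
Hunk 1: at line 1 remove [nskmg,jsvh] add [pxmtj,vwhts] -> 6 lines: motcj mgga pxmtj vwhts lwwj jbryx
Hunk 2: at line 3 remove [vwhts] add [kldyo,irsz] -> 7 lines: motcj mgga pxmtj kldyo irsz lwwj jbryx
Hunk 3: at line 5 remove [lwwj] add [xwls,pniq,vjn] -> 9 lines: motcj mgga pxmtj kldyo irsz xwls pniq vjn jbryx
Hunk 4: at line 2 remove [pxmtj] add [jyx] -> 9 lines: motcj mgga jyx kldyo irsz xwls pniq vjn jbryx
Hunk 5: at line 3 remove [irsz] add [dfb,vddft] -> 10 lines: motcj mgga jyx kldyo dfb vddft xwls pniq vjn jbryx
Hunk 6: at line 3 remove [dfb] add [maeji,thho] -> 11 lines: motcj mgga jyx kldyo maeji thho vddft xwls pniq vjn jbryx
Final line count: 11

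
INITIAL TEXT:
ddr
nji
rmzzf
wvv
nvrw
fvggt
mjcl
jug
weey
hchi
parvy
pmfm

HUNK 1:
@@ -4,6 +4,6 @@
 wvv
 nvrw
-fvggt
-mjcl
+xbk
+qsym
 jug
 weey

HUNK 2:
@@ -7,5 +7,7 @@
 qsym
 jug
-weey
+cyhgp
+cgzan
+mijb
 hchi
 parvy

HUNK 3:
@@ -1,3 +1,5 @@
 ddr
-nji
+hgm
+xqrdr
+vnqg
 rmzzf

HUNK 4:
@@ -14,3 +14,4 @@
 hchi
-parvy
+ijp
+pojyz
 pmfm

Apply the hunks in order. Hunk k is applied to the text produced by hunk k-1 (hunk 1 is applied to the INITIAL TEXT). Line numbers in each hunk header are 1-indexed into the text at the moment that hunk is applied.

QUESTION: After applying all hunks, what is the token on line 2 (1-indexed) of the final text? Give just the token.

Answer: hgm

Derivation:
Hunk 1: at line 4 remove [fvggt,mjcl] add [xbk,qsym] -> 12 lines: ddr nji rmzzf wvv nvrw xbk qsym jug weey hchi parvy pmfm
Hunk 2: at line 7 remove [weey] add [cyhgp,cgzan,mijb] -> 14 lines: ddr nji rmzzf wvv nvrw xbk qsym jug cyhgp cgzan mijb hchi parvy pmfm
Hunk 3: at line 1 remove [nji] add [hgm,xqrdr,vnqg] -> 16 lines: ddr hgm xqrdr vnqg rmzzf wvv nvrw xbk qsym jug cyhgp cgzan mijb hchi parvy pmfm
Hunk 4: at line 14 remove [parvy] add [ijp,pojyz] -> 17 lines: ddr hgm xqrdr vnqg rmzzf wvv nvrw xbk qsym jug cyhgp cgzan mijb hchi ijp pojyz pmfm
Final line 2: hgm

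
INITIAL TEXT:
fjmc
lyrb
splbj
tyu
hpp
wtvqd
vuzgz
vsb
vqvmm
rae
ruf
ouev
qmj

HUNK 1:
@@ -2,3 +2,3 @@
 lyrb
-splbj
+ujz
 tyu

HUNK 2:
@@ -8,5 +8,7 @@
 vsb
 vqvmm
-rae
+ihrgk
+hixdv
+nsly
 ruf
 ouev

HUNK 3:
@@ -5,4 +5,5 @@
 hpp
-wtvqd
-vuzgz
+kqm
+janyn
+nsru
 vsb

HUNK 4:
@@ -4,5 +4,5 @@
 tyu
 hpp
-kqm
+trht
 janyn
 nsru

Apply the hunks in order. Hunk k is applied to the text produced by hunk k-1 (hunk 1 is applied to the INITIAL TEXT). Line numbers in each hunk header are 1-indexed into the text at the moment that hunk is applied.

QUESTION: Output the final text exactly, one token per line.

Answer: fjmc
lyrb
ujz
tyu
hpp
trht
janyn
nsru
vsb
vqvmm
ihrgk
hixdv
nsly
ruf
ouev
qmj

Derivation:
Hunk 1: at line 2 remove [splbj] add [ujz] -> 13 lines: fjmc lyrb ujz tyu hpp wtvqd vuzgz vsb vqvmm rae ruf ouev qmj
Hunk 2: at line 8 remove [rae] add [ihrgk,hixdv,nsly] -> 15 lines: fjmc lyrb ujz tyu hpp wtvqd vuzgz vsb vqvmm ihrgk hixdv nsly ruf ouev qmj
Hunk 3: at line 5 remove [wtvqd,vuzgz] add [kqm,janyn,nsru] -> 16 lines: fjmc lyrb ujz tyu hpp kqm janyn nsru vsb vqvmm ihrgk hixdv nsly ruf ouev qmj
Hunk 4: at line 4 remove [kqm] add [trht] -> 16 lines: fjmc lyrb ujz tyu hpp trht janyn nsru vsb vqvmm ihrgk hixdv nsly ruf ouev qmj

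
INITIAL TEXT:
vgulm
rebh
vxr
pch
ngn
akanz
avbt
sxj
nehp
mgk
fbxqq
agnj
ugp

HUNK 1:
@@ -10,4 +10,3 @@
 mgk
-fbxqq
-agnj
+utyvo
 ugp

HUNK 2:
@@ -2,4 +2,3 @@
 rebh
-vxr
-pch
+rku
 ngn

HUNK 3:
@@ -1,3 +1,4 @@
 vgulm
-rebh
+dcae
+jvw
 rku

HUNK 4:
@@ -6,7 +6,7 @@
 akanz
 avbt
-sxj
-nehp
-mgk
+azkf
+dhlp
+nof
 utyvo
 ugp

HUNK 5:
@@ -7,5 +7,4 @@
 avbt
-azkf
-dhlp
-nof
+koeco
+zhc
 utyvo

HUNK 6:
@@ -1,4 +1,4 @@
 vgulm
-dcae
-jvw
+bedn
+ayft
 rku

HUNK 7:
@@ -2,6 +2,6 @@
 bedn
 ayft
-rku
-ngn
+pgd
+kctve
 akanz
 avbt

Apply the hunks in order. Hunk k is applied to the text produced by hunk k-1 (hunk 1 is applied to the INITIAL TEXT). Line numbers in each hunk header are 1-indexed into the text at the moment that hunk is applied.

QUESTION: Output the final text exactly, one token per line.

Hunk 1: at line 10 remove [fbxqq,agnj] add [utyvo] -> 12 lines: vgulm rebh vxr pch ngn akanz avbt sxj nehp mgk utyvo ugp
Hunk 2: at line 2 remove [vxr,pch] add [rku] -> 11 lines: vgulm rebh rku ngn akanz avbt sxj nehp mgk utyvo ugp
Hunk 3: at line 1 remove [rebh] add [dcae,jvw] -> 12 lines: vgulm dcae jvw rku ngn akanz avbt sxj nehp mgk utyvo ugp
Hunk 4: at line 6 remove [sxj,nehp,mgk] add [azkf,dhlp,nof] -> 12 lines: vgulm dcae jvw rku ngn akanz avbt azkf dhlp nof utyvo ugp
Hunk 5: at line 7 remove [azkf,dhlp,nof] add [koeco,zhc] -> 11 lines: vgulm dcae jvw rku ngn akanz avbt koeco zhc utyvo ugp
Hunk 6: at line 1 remove [dcae,jvw] add [bedn,ayft] -> 11 lines: vgulm bedn ayft rku ngn akanz avbt koeco zhc utyvo ugp
Hunk 7: at line 2 remove [rku,ngn] add [pgd,kctve] -> 11 lines: vgulm bedn ayft pgd kctve akanz avbt koeco zhc utyvo ugp

Answer: vgulm
bedn
ayft
pgd
kctve
akanz
avbt
koeco
zhc
utyvo
ugp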